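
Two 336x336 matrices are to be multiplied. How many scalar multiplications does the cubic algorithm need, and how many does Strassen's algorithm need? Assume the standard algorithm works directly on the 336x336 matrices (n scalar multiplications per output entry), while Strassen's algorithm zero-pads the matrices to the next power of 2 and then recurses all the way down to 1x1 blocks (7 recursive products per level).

Matrix multiplication for 336x336 matrices:

Strassen's algorithm requires power-of-2 dimensions. Pad 336x336 to 512x512 (next power of 2).

Standard algorithm: 336^3 = 37933056 multiplications
Strassen's algorithm: 7^(log2(512)) = 7^9 = 40353607 multiplications
Difference: 37933056 - 40353607 = -2420551 (Strassen uses MORE here due to padding overhead — for small or just-over-power-of-2 n, padding can outweigh the per-level savings)

Standard: 37933056 multiplications (336^3). Strassen: 40353607 multiplications (7^9, after padding to 512x512). Strassen reduces 8 recursive multiplications to 7 at each level.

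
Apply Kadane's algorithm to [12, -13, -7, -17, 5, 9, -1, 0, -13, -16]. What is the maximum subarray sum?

Using Kadane's algorithm on [12, -13, -7, -17, 5, 9, -1, 0, -13, -16]:

Scanning through the array:
Position 1 (value -13): max_ending_here = -1, max_so_far = 12
Position 2 (value -7): max_ending_here = -7, max_so_far = 12
Position 3 (value -17): max_ending_here = -17, max_so_far = 12
Position 4 (value 5): max_ending_here = 5, max_so_far = 12
Position 5 (value 9): max_ending_here = 14, max_so_far = 14
Position 6 (value -1): max_ending_here = 13, max_so_far = 14
Position 7 (value 0): max_ending_here = 13, max_so_far = 14
Position 8 (value -13): max_ending_here = 0, max_so_far = 14
Position 9 (value -16): max_ending_here = -16, max_so_far = 14

Maximum subarray: [5, 9]
Maximum sum: 14

The maximum subarray is [5, 9] with sum 14. This subarray runs from index 4 to index 5.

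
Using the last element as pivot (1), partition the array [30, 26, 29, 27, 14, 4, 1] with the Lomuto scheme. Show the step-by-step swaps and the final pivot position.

Lomuto partition with pivot = 1:

Initial array: [30, 26, 29, 27, 14, 4, 1]

arr[0]=30 > 1: no swap
arr[1]=26 > 1: no swap
arr[2]=29 > 1: no swap
arr[3]=27 > 1: no swap
arr[4]=14 > 1: no swap
arr[5]=4 > 1: no swap

Place pivot at position 0: [1, 26, 29, 27, 14, 4, 30]
Pivot position: 0

After partitioning with pivot 1, the array becomes [1, 26, 29, 27, 14, 4, 30]. The pivot is placed at index 0. All elements to the left of the pivot are <= 1, and all elements to the right are > 1.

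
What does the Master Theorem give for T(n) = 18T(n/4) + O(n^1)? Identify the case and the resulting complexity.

Master Theorem for T(n) = 18T(n/4) + O(n^1):

a = 18, b = 4, c = 1
log_b(a) = log_4(18) = 2.0850

Case 1: c = 1 < log_4(18) = 2.0850
T(n) = O(n^(log_4 18))

For T(n) = 18T(n/4) + O(n^1): log_4(18) = 2.0850. This is Case 1 of the Master Theorem (c < log_b(a), work dominated by leaves), giving O(n^(log_4 18)).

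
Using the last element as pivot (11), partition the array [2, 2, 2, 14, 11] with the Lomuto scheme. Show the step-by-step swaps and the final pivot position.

Lomuto partition with pivot = 11:

Initial array: [2, 2, 2, 14, 11]

arr[0]=2 <= 11: swap with position 0, array becomes [2, 2, 2, 14, 11]
arr[1]=2 <= 11: swap with position 1, array becomes [2, 2, 2, 14, 11]
arr[2]=2 <= 11: swap with position 2, array becomes [2, 2, 2, 14, 11]
arr[3]=14 > 11: no swap

Place pivot at position 3: [2, 2, 2, 11, 14]
Pivot position: 3

After partitioning with pivot 11, the array becomes [2, 2, 2, 11, 14]. The pivot is placed at index 3. All elements to the left of the pivot are <= 11, and all elements to the right are > 11.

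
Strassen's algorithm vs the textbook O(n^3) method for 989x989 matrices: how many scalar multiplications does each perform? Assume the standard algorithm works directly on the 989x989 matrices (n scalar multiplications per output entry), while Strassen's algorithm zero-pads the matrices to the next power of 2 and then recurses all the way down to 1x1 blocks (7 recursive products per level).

Matrix multiplication for 989x989 matrices:

Strassen's algorithm requires power-of-2 dimensions. Pad 989x989 to 1024x1024 (next power of 2).

Standard algorithm: 989^3 = 967361669 multiplications
Strassen's algorithm: 7^(log2(1024)) = 7^10 = 282475249 multiplications
Savings: 967361669 - 282475249 = 684886420 multiplications

Standard: 967361669 multiplications (989^3). Strassen: 282475249 multiplications (7^10, after padding to 1024x1024). Strassen reduces 8 recursive multiplications to 7 at each level.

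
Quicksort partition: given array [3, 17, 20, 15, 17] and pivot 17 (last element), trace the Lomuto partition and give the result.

Lomuto partition with pivot = 17:

Initial array: [3, 17, 20, 15, 17]

arr[0]=3 <= 17: swap with position 0, array becomes [3, 17, 20, 15, 17]
arr[1]=17 <= 17: swap with position 1, array becomes [3, 17, 20, 15, 17]
arr[2]=20 > 17: no swap
arr[3]=15 <= 17: swap with position 2, array becomes [3, 17, 15, 20, 17]

Place pivot at position 3: [3, 17, 15, 17, 20]
Pivot position: 3

After partitioning with pivot 17, the array becomes [3, 17, 15, 17, 20]. The pivot is placed at index 3. All elements to the left of the pivot are <= 17, and all elements to the right are > 17.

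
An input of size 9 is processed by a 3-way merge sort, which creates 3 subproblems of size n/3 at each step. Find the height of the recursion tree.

For divide and conquer with division factor 3:

Problem sizes at each level:
Level 0: 9
Level 1: 3
Level 2: 1

The root is level 0 and the size-1 base case is level 2 (the tree spans levels 0 through 2, i.e. 3 levels counting the root), so the depth is the number of divisions: log_3(9) = 2

The recursion tree depth is log_3(9) = 2. At each level, the problem size is divided by 3, so it takes 2 divisions to reduce to a base case of size 1. The algorithm makes 3 recursive calls at each level.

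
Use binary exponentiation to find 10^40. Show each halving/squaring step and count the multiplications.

Computing 10^40 by squaring (build up from 10^1; each line after the first costs one multiplication):

10^1 = 10
10^2 = (10^1)^2 = 10^2 = 100
10^4 = (10^2)^2 = 100^2 = 10000
10^5 = 10 * 10^4 = 10 * 10000 = 100000
10^10 = (10^5)^2 = 100000^2 = 10000000000
10^20 = (10^10)^2 = 10000000000^2 = 100000000000000000000
10^40 = (10^20)^2 = 100000000000000000000^2 = 10000000000000000000000000000000000000000

Result: 10000000000000000000000000000000000000000
Multiplications needed: 6 (6 lines after 10^1)

10^40 = 10000000000000000000000000000000000000000. Using exponentiation by squaring, this requires 6 multiplications. The key idea: if the exponent is even, square the half-power; if odd, multiply by the base once.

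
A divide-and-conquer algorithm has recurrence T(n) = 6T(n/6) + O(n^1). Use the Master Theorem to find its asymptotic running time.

Master Theorem for T(n) = 6T(n/6) + O(n^1):

a = 6, b = 6, c = 1
log_b(a) = log_6(6) = 1.0000

Case 2: c = 1 = log_6(6) = 1.0000
T(n) = O(n^1 log n) = O(n log n)

For T(n) = 6T(n/6) + O(n^1): log_6(6) = 1.0000. This is Case 2 of the Master Theorem (c = log_b(a), equal work at all levels), giving O(n log n).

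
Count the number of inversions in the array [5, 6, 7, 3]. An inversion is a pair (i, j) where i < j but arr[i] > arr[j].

Finding inversions in [5, 6, 7, 3]:

(0, 3): arr[0]=5 > arr[3]=3
(1, 3): arr[1]=6 > arr[3]=3
(2, 3): arr[2]=7 > arr[3]=3

Total inversions: 3

The array has 3 inversion(s): (0,3), (1,3), (2,3). Each pair (i,j) satisfies i < j and arr[i] > arr[j].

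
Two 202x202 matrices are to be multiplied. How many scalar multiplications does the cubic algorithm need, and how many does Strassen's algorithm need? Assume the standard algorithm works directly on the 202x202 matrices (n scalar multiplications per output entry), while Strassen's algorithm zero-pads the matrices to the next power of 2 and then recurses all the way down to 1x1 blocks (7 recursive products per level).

Matrix multiplication for 202x202 matrices:

Strassen's algorithm requires power-of-2 dimensions. Pad 202x202 to 256x256 (next power of 2).

Standard algorithm: 202^3 = 8242408 multiplications
Strassen's algorithm: 7^(log2(256)) = 7^8 = 5764801 multiplications
Savings: 8242408 - 5764801 = 2477607 multiplications

Standard: 8242408 multiplications (202^3). Strassen: 5764801 multiplications (7^8, after padding to 256x256). Strassen reduces 8 recursive multiplications to 7 at each level.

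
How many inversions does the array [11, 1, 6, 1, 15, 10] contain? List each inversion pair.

Finding inversions in [11, 1, 6, 1, 15, 10]:

(0, 1): arr[0]=11 > arr[1]=1
(0, 2): arr[0]=11 > arr[2]=6
(0, 3): arr[0]=11 > arr[3]=1
(0, 5): arr[0]=11 > arr[5]=10
(2, 3): arr[2]=6 > arr[3]=1
(4, 5): arr[4]=15 > arr[5]=10

Total inversions: 6

The array has 6 inversion(s): (0,1), (0,2), (0,3), (0,5), (2,3), (4,5). Each pair (i,j) satisfies i < j and arr[i] > arr[j].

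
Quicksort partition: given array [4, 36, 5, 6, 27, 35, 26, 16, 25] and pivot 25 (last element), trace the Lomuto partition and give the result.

Lomuto partition with pivot = 25:

Initial array: [4, 36, 5, 6, 27, 35, 26, 16, 25]

arr[0]=4 <= 25: swap with position 0, array becomes [4, 36, 5, 6, 27, 35, 26, 16, 25]
arr[1]=36 > 25: no swap
arr[2]=5 <= 25: swap with position 1, array becomes [4, 5, 36, 6, 27, 35, 26, 16, 25]
arr[3]=6 <= 25: swap with position 2, array becomes [4, 5, 6, 36, 27, 35, 26, 16, 25]
arr[4]=27 > 25: no swap
arr[5]=35 > 25: no swap
arr[6]=26 > 25: no swap
arr[7]=16 <= 25: swap with position 3, array becomes [4, 5, 6, 16, 27, 35, 26, 36, 25]

Place pivot at position 4: [4, 5, 6, 16, 25, 35, 26, 36, 27]
Pivot position: 4

After partitioning with pivot 25, the array becomes [4, 5, 6, 16, 25, 35, 26, 36, 27]. The pivot is placed at index 4. All elements to the left of the pivot are <= 25, and all elements to the right are > 25.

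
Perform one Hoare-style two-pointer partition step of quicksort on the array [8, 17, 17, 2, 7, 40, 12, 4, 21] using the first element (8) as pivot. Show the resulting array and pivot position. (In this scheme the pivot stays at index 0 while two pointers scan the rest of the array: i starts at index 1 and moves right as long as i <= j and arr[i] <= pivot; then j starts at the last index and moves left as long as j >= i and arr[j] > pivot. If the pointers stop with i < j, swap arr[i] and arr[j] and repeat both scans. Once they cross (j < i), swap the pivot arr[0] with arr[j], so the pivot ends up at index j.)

Hoare-style two-pointer partition with pivot = 8:

Initial array: [8, 17, 17, 2, 7, 40, 12, 4, 21]

Pointers start at i = 1, j = 8.
i stops at index 1 (arr[1]=17 > 8), j stops at index 7 (arr[7]=4 <= 8): swap arr[1] and arr[7], array becomes [8, 4, 17, 2, 7, 40, 12, 17, 21]
i stops at index 2 (arr[2]=17 > 8), j stops at index 4 (arr[4]=7 <= 8): swap arr[2] and arr[4], array becomes [8, 4, 7, 2, 17, 40, 12, 17, 21]
i ends at 4, j ends at 3: the pointers have crossed (j < i), so scanning stops.

Swap pivot arr[0] with arr[3] to place pivot at position 3: [2, 4, 7, 8, 17, 40, 12, 17, 21]
Pivot position: 3

After partitioning with pivot 8, the array becomes [2, 4, 7, 8, 17, 40, 12, 17, 21]. The pivot is placed at index 3. All elements to the left of the pivot are <= 8, and all elements to the right are > 8.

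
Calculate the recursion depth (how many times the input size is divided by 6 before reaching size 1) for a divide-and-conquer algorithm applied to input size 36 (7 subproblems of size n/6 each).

For divide and conquer with division factor 6:

Problem sizes at each level:
Level 0: 36
Level 1: 6
Level 2: 1

The root is level 0 and the size-1 base case is level 2 (the tree spans levels 0 through 2, i.e. 3 levels counting the root), so the depth is the number of divisions: log_6(36) = 2

The recursion tree depth is log_6(36) = 2. At each level, the problem size is divided by 6, so it takes 2 divisions to reduce to a base case of size 1. The algorithm makes 7 recursive calls at each level.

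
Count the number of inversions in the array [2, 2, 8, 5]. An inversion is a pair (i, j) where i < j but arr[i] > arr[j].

Finding inversions in [2, 2, 8, 5]:

(2, 3): arr[2]=8 > arr[3]=5

Total inversions: 1

The array has 1 inversion(s): (2,3). Each pair (i,j) satisfies i < j and arr[i] > arr[j].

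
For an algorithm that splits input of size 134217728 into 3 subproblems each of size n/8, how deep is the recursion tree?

For divide and conquer with division factor 8:

Problem sizes at each level:
Level 0: 134217728
Level 1: 16777216
Level 2: 2097152
Level 3: 262144
Level 4: 32768
Level 5: 4096
Level 6: 512
Level 7: 64
Level 8: 8
Level 9: 1

The root is level 0 and the size-1 base case is level 9 (the tree spans levels 0 through 9, i.e. 10 levels counting the root), so the depth is the number of divisions: log_8(134217728) = 9

The recursion tree depth is log_8(134217728) = 9. At each level, the problem size is divided by 8, so it takes 9 divisions to reduce to a base case of size 1. The algorithm makes 3 recursive calls at each level.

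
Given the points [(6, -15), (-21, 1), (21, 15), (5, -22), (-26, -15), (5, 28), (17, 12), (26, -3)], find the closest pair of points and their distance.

Computing all pairwise distances among 8 points:

d((6, -15), (-21, 1)) = 31.3847
d((6, -15), (21, 15)) = 33.541
d((6, -15), (5, -22)) = 7.0711
d((6, -15), (-26, -15)) = 32.0
d((6, -15), (5, 28)) = 43.0116
d((6, -15), (17, 12)) = 29.1548
d((6, -15), (26, -3)) = 23.3238
d((-21, 1), (21, 15)) = 44.2719
d((-21, 1), (5, -22)) = 34.7131
d((-21, 1), (-26, -15)) = 16.7631
d((-21, 1), (5, 28)) = 37.4833
d((-21, 1), (17, 12)) = 39.5601
d((-21, 1), (26, -3)) = 47.1699
d((21, 15), (5, -22)) = 40.3113
d((21, 15), (-26, -15)) = 55.7584
d((21, 15), (5, 28)) = 20.6155
d((21, 15), (17, 12)) = 5.0 <-- minimum
d((21, 15), (26, -3)) = 18.6815
d((5, -22), (-26, -15)) = 31.7805
d((5, -22), (5, 28)) = 50.0
d((5, -22), (17, 12)) = 36.0555
d((5, -22), (26, -3)) = 28.3196
d((-26, -15), (5, 28)) = 53.0094
d((-26, -15), (17, 12)) = 50.774
d((-26, -15), (26, -3)) = 53.3667
d((5, 28), (17, 12)) = 20.0
d((5, 28), (26, -3)) = 37.4433
d((17, 12), (26, -3)) = 17.4929

Closest pair: (21, 15) and (17, 12) with distance 5.0

The closest pair is (21, 15) and (17, 12) with Euclidean distance 5.0. For 8 points, brute-force pairwise comparison is shown above. For large n, the divide-and-conquer algorithm (sort by x, recurse on halves, check the dividing strip) achieves O(n log n).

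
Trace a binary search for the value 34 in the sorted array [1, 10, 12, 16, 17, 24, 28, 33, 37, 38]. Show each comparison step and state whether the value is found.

Binary search for 34 in [1, 10, 12, 16, 17, 24, 28, 33, 37, 38]:

lo=0, hi=9, mid=4, arr[mid]=17 -> 17 < 34, search right half
lo=5, hi=9, mid=7, arr[mid]=33 -> 33 < 34, search right half
lo=8, hi=9, mid=8, arr[mid]=37 -> 37 > 34, search left half
lo=8 > hi=7, target 34 not found

Binary search determines that 34 is not in the array after 3 comparisons. The search space was exhausted without finding the target.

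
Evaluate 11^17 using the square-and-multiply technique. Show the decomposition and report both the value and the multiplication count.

Computing 11^17 by squaring (build up from 11^1; each line after the first costs one multiplication):

11^1 = 11
11^2 = (11^1)^2 = 11^2 = 121
11^4 = (11^2)^2 = 121^2 = 14641
11^8 = (11^4)^2 = 14641^2 = 214358881
11^16 = (11^8)^2 = 214358881^2 = 45949729863572161
11^17 = 11 * 11^16 = 11 * 45949729863572161 = 505447028499293771

Result: 505447028499293771
Multiplications needed: 5 (5 lines after 11^1)

11^17 = 505447028499293771. Using exponentiation by squaring, this requires 5 multiplications. The key idea: if the exponent is even, square the half-power; if odd, multiply by the base once.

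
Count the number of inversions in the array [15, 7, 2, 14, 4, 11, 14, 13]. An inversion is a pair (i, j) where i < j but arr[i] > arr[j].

Finding inversions in [15, 7, 2, 14, 4, 11, 14, 13]:

(0, 1): arr[0]=15 > arr[1]=7
(0, 2): arr[0]=15 > arr[2]=2
(0, 3): arr[0]=15 > arr[3]=14
(0, 4): arr[0]=15 > arr[4]=4
(0, 5): arr[0]=15 > arr[5]=11
(0, 6): arr[0]=15 > arr[6]=14
(0, 7): arr[0]=15 > arr[7]=13
(1, 2): arr[1]=7 > arr[2]=2
(1, 4): arr[1]=7 > arr[4]=4
(3, 4): arr[3]=14 > arr[4]=4
(3, 5): arr[3]=14 > arr[5]=11
(3, 7): arr[3]=14 > arr[7]=13
(6, 7): arr[6]=14 > arr[7]=13

Total inversions: 13

The array has 13 inversion(s): (0,1), (0,2), (0,3), (0,4), (0,5), (0,6), (0,7), (1,2), (1,4), (3,4), (3,5), (3,7), (6,7). Each pair (i,j) satisfies i < j and arr[i] > arr[j].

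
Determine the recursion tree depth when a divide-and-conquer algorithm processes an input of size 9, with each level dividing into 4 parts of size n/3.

For divide and conquer with division factor 3:

Problem sizes at each level:
Level 0: 9
Level 1: 3
Level 2: 1

The root is level 0 and the size-1 base case is level 2 (the tree spans levels 0 through 2, i.e. 3 levels counting the root), so the depth is the number of divisions: log_3(9) = 2

The recursion tree depth is log_3(9) = 2. At each level, the problem size is divided by 3, so it takes 2 divisions to reduce to a base case of size 1. The algorithm makes 4 recursive calls at each level.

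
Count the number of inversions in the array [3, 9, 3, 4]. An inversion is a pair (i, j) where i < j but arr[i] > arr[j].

Finding inversions in [3, 9, 3, 4]:

(1, 2): arr[1]=9 > arr[2]=3
(1, 3): arr[1]=9 > arr[3]=4

Total inversions: 2

The array has 2 inversion(s): (1,2), (1,3). Each pair (i,j) satisfies i < j and arr[i] > arr[j].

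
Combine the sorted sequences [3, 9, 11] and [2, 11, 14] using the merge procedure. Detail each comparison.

Merging process:

Compare 3 vs 2: take 2 from right. Merged: [2]
Compare 3 vs 11: take 3 from left. Merged: [2, 3]
Compare 9 vs 11: take 9 from left. Merged: [2, 3, 9]
Compare 11 vs 11: take 11 from left. Merged: [2, 3, 9, 11]
Append remaining from right: [11, 14]. Merged: [2, 3, 9, 11, 11, 14]

Final merged array: [2, 3, 9, 11, 11, 14]
Total comparisons: 4

The merged array is [2, 3, 9, 11, 11, 14], requiring 4 comparisons. The merge step runs in O(n) time where n is the total number of elements.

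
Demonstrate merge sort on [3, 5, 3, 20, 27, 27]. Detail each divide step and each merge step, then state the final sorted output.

Merge sort trace:

Split: [3, 5, 3, 20, 27, 27] -> [3, 5, 3] and [20, 27, 27]
  Split: [3, 5, 3] -> [3] and [5, 3]
    Split: [5, 3] -> [5] and [3]
    Merge: [5] + [3] -> [3, 5]
  Merge: [3] + [3, 5] -> [3, 3, 5]
  Split: [20, 27, 27] -> [20] and [27, 27]
    Split: [27, 27] -> [27] and [27]
    Merge: [27] + [27] -> [27, 27]
  Merge: [20] + [27, 27] -> [20, 27, 27]
Merge: [3, 3, 5] + [20, 27, 27] -> [3, 3, 5, 20, 27, 27]

Final sorted array: [3, 3, 5, 20, 27, 27]

The merge sort proceeds by recursively splitting the array and merging sorted halves.
After all merges, the sorted array is [3, 3, 5, 20, 27, 27].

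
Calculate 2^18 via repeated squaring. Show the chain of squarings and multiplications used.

Computing 2^18 by squaring (build up from 2^1; each line after the first costs one multiplication):

2^1 = 2
2^2 = (2^1)^2 = 2^2 = 4
2^4 = (2^2)^2 = 4^2 = 16
2^8 = (2^4)^2 = 16^2 = 256
2^9 = 2 * 2^8 = 2 * 256 = 512
2^18 = (2^9)^2 = 512^2 = 262144

Result: 262144
Multiplications needed: 5 (5 lines after 2^1)

2^18 = 262144. Using exponentiation by squaring, this requires 5 multiplications. The key idea: if the exponent is even, square the half-power; if odd, multiply by the base once.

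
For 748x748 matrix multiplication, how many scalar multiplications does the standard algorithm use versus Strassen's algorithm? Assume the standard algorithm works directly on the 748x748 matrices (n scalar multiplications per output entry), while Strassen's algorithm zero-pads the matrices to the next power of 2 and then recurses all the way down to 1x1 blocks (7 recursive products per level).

Matrix multiplication for 748x748 matrices:

Strassen's algorithm requires power-of-2 dimensions. Pad 748x748 to 1024x1024 (next power of 2).

Standard algorithm: 748^3 = 418508992 multiplications
Strassen's algorithm: 7^(log2(1024)) = 7^10 = 282475249 multiplications
Savings: 418508992 - 282475249 = 136033743 multiplications

Standard: 418508992 multiplications (748^3). Strassen: 282475249 multiplications (7^10, after padding to 1024x1024). Strassen reduces 8 recursive multiplications to 7 at each level.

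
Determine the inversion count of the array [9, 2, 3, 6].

Finding inversions in [9, 2, 3, 6]:

(0, 1): arr[0]=9 > arr[1]=2
(0, 2): arr[0]=9 > arr[2]=3
(0, 3): arr[0]=9 > arr[3]=6

Total inversions: 3

The array has 3 inversion(s): (0,1), (0,2), (0,3). Each pair (i,j) satisfies i < j and arr[i] > arr[j].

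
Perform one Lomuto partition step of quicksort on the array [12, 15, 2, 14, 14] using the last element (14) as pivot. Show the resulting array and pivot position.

Lomuto partition with pivot = 14:

Initial array: [12, 15, 2, 14, 14]

arr[0]=12 <= 14: swap with position 0, array becomes [12, 15, 2, 14, 14]
arr[1]=15 > 14: no swap
arr[2]=2 <= 14: swap with position 1, array becomes [12, 2, 15, 14, 14]
arr[3]=14 <= 14: swap with position 2, array becomes [12, 2, 14, 15, 14]

Place pivot at position 3: [12, 2, 14, 14, 15]
Pivot position: 3

After partitioning with pivot 14, the array becomes [12, 2, 14, 14, 15]. The pivot is placed at index 3. All elements to the left of the pivot are <= 14, and all elements to the right are > 14.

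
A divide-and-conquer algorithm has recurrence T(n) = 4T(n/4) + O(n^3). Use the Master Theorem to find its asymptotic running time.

Master Theorem for T(n) = 4T(n/4) + O(n^3):

a = 4, b = 4, c = 3
log_b(a) = log_4(4) = 1.0000

Case 3: c = 3 > log_4(4) = 1.0000
T(n) = O(n^3) = O(n^3)

For T(n) = 4T(n/4) + O(n^3): log_4(4) = 1.0000. This is Case 3 of the Master Theorem (c > log_b(a), work dominated by root), giving O(n^3).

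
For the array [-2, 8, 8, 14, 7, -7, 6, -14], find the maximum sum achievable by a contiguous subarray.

Using Kadane's algorithm on [-2, 8, 8, 14, 7, -7, 6, -14]:

Scanning through the array:
Position 1 (value 8): max_ending_here = 8, max_so_far = 8
Position 2 (value 8): max_ending_here = 16, max_so_far = 16
Position 3 (value 14): max_ending_here = 30, max_so_far = 30
Position 4 (value 7): max_ending_here = 37, max_so_far = 37
Position 5 (value -7): max_ending_here = 30, max_so_far = 37
Position 6 (value 6): max_ending_here = 36, max_so_far = 37
Position 7 (value -14): max_ending_here = 22, max_so_far = 37

Maximum subarray: [8, 8, 14, 7]
Maximum sum: 37

The maximum subarray is [8, 8, 14, 7] with sum 37. This subarray runs from index 1 to index 4.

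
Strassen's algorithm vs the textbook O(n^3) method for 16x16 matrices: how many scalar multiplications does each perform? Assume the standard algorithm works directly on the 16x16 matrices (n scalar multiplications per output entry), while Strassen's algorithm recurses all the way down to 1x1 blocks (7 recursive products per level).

Matrix multiplication for 16x16 matrices:

Standard algorithm: 16^3 = 4096 multiplications
Strassen's algorithm: 7^(log2(16)) = 7^4 = 2401 multiplications
Savings: 4096 - 2401 = 1695 multiplications

Standard: 4096 multiplications (16^3). Strassen: 2401 multiplications (7^4). Strassen reduces 8 recursive multiplications to 7 at each level.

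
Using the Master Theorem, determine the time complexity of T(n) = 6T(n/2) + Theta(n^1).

Master Theorem for T(n) = 6T(n/2) + O(n^1):

a = 6, b = 2, c = 1
log_b(a) = log_2(6) = 2.5850

Case 1: c = 1 < log_2(6) = 2.5850
T(n) = O(n^(log_2 6))

For T(n) = 6T(n/2) + O(n^1): log_2(6) = 2.5850. This is Case 1 of the Master Theorem (c < log_b(a), work dominated by leaves), giving O(n^(log_2 6)).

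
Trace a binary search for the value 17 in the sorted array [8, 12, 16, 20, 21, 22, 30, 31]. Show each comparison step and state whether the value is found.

Binary search for 17 in [8, 12, 16, 20, 21, 22, 30, 31]:

lo=0, hi=7, mid=3, arr[mid]=20 -> 20 > 17, search left half
lo=0, hi=2, mid=1, arr[mid]=12 -> 12 < 17, search right half
lo=2, hi=2, mid=2, arr[mid]=16 -> 16 < 17, search right half
lo=3 > hi=2, target 17 not found

Binary search determines that 17 is not in the array after 3 comparisons. The search space was exhausted without finding the target.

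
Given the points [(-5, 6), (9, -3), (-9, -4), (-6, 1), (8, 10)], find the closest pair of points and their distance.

Computing all pairwise distances among 5 points:

d((-5, 6), (9, -3)) = 16.6433
d((-5, 6), (-9, -4)) = 10.7703
d((-5, 6), (-6, 1)) = 5.099 <-- minimum
d((-5, 6), (8, 10)) = 13.6015
d((9, -3), (-9, -4)) = 18.0278
d((9, -3), (-6, 1)) = 15.5242
d((9, -3), (8, 10)) = 13.0384
d((-9, -4), (-6, 1)) = 5.831
d((-9, -4), (8, 10)) = 22.0227
d((-6, 1), (8, 10)) = 16.6433

Closest pair: (-5, 6) and (-6, 1) with distance 5.099

The closest pair is (-5, 6) and (-6, 1) with Euclidean distance 5.099. For 5 points, brute-force pairwise comparison is shown above. For large n, the divide-and-conquer algorithm (sort by x, recurse on halves, check the dividing strip) achieves O(n log n).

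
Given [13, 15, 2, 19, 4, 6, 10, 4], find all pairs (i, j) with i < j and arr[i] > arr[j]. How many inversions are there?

Finding inversions in [13, 15, 2, 19, 4, 6, 10, 4]:

(0, 2): arr[0]=13 > arr[2]=2
(0, 4): arr[0]=13 > arr[4]=4
(0, 5): arr[0]=13 > arr[5]=6
(0, 6): arr[0]=13 > arr[6]=10
(0, 7): arr[0]=13 > arr[7]=4
(1, 2): arr[1]=15 > arr[2]=2
(1, 4): arr[1]=15 > arr[4]=4
(1, 5): arr[1]=15 > arr[5]=6
(1, 6): arr[1]=15 > arr[6]=10
(1, 7): arr[1]=15 > arr[7]=4
(3, 4): arr[3]=19 > arr[4]=4
(3, 5): arr[3]=19 > arr[5]=6
(3, 6): arr[3]=19 > arr[6]=10
(3, 7): arr[3]=19 > arr[7]=4
(5, 7): arr[5]=6 > arr[7]=4
(6, 7): arr[6]=10 > arr[7]=4

Total inversions: 16

The array has 16 inversion(s): (0,2), (0,4), (0,5), (0,6), (0,7), (1,2), (1,4), (1,5), (1,6), (1,7), (3,4), (3,5), (3,6), (3,7), (5,7), (6,7). Each pair (i,j) satisfies i < j and arr[i] > arr[j].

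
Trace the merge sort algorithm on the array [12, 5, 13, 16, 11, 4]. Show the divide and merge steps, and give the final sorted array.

Merge sort trace:

Split: [12, 5, 13, 16, 11, 4] -> [12, 5, 13] and [16, 11, 4]
  Split: [12, 5, 13] -> [12] and [5, 13]
    Split: [5, 13] -> [5] and [13]
    Merge: [5] + [13] -> [5, 13]
  Merge: [12] + [5, 13] -> [5, 12, 13]
  Split: [16, 11, 4] -> [16] and [11, 4]
    Split: [11, 4] -> [11] and [4]
    Merge: [11] + [4] -> [4, 11]
  Merge: [16] + [4, 11] -> [4, 11, 16]
Merge: [5, 12, 13] + [4, 11, 16] -> [4, 5, 11, 12, 13, 16]

Final sorted array: [4, 5, 11, 12, 13, 16]

The merge sort proceeds by recursively splitting the array and merging sorted halves.
After all merges, the sorted array is [4, 5, 11, 12, 13, 16].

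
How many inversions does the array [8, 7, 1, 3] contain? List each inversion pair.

Finding inversions in [8, 7, 1, 3]:

(0, 1): arr[0]=8 > arr[1]=7
(0, 2): arr[0]=8 > arr[2]=1
(0, 3): arr[0]=8 > arr[3]=3
(1, 2): arr[1]=7 > arr[2]=1
(1, 3): arr[1]=7 > arr[3]=3

Total inversions: 5

The array has 5 inversion(s): (0,1), (0,2), (0,3), (1,2), (1,3). Each pair (i,j) satisfies i < j and arr[i] > arr[j].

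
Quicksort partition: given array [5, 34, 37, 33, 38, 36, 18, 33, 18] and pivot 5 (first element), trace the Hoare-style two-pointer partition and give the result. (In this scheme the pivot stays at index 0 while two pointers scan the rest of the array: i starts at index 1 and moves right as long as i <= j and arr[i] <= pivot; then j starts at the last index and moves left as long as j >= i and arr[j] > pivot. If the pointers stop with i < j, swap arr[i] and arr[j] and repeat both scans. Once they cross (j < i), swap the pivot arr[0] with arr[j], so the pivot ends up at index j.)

Hoare-style two-pointer partition with pivot = 5:

Initial array: [5, 34, 37, 33, 38, 36, 18, 33, 18]

Pointers start at i = 1, j = 8.
i ends at 1, j ends at 0: the pointers have crossed (j < i), so scanning stops.

j = 0, so swapping arr[0] with arr[j] leaves the pivot at position 0: [5, 34, 37, 33, 38, 36, 18, 33, 18]
Pivot position: 0

After partitioning with pivot 5, the array becomes [5, 34, 37, 33, 38, 36, 18, 33, 18]. The pivot is placed at index 0. All elements to the left of the pivot are <= 5, and all elements to the right are > 5.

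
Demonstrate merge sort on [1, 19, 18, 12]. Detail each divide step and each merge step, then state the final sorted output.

Merge sort trace:

Split: [1, 19, 18, 12] -> [1, 19] and [18, 12]
  Split: [1, 19] -> [1] and [19]
  Merge: [1] + [19] -> [1, 19]
  Split: [18, 12] -> [18] and [12]
  Merge: [18] + [12] -> [12, 18]
Merge: [1, 19] + [12, 18] -> [1, 12, 18, 19]

Final sorted array: [1, 12, 18, 19]

The merge sort proceeds by recursively splitting the array and merging sorted halves.
After all merges, the sorted array is [1, 12, 18, 19].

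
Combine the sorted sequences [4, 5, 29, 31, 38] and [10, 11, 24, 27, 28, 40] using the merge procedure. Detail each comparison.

Merging process:

Compare 4 vs 10: take 4 from left. Merged: [4]
Compare 5 vs 10: take 5 from left. Merged: [4, 5]
Compare 29 vs 10: take 10 from right. Merged: [4, 5, 10]
Compare 29 vs 11: take 11 from right. Merged: [4, 5, 10, 11]
Compare 29 vs 24: take 24 from right. Merged: [4, 5, 10, 11, 24]
Compare 29 vs 27: take 27 from right. Merged: [4, 5, 10, 11, 24, 27]
Compare 29 vs 28: take 28 from right. Merged: [4, 5, 10, 11, 24, 27, 28]
Compare 29 vs 40: take 29 from left. Merged: [4, 5, 10, 11, 24, 27, 28, 29]
Compare 31 vs 40: take 31 from left. Merged: [4, 5, 10, 11, 24, 27, 28, 29, 31]
Compare 38 vs 40: take 38 from left. Merged: [4, 5, 10, 11, 24, 27, 28, 29, 31, 38]
Append remaining from right: [40]. Merged: [4, 5, 10, 11, 24, 27, 28, 29, 31, 38, 40]

Final merged array: [4, 5, 10, 11, 24, 27, 28, 29, 31, 38, 40]
Total comparisons: 10

The merged array is [4, 5, 10, 11, 24, 27, 28, 29, 31, 38, 40], requiring 10 comparisons. The merge step runs in O(n) time where n is the total number of elements.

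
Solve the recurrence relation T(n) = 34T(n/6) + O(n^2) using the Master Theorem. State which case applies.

Master Theorem for T(n) = 34T(n/6) + O(n^2):

a = 34, b = 6, c = 2
log_b(a) = log_6(34) = 1.9681

Case 3: c = 2 > log_6(34) = 1.9681
T(n) = O(n^2) = O(n^2)

For T(n) = 34T(n/6) + O(n^2): log_6(34) = 1.9681. This is Case 3 of the Master Theorem (c > log_b(a), work dominated by root), giving O(n^2).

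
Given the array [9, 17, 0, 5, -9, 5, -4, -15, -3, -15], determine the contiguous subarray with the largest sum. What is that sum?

Using Kadane's algorithm on [9, 17, 0, 5, -9, 5, -4, -15, -3, -15]:

Scanning through the array:
Position 1 (value 17): max_ending_here = 26, max_so_far = 26
Position 2 (value 0): max_ending_here = 26, max_so_far = 26
Position 3 (value 5): max_ending_here = 31, max_so_far = 31
Position 4 (value -9): max_ending_here = 22, max_so_far = 31
Position 5 (value 5): max_ending_here = 27, max_so_far = 31
Position 6 (value -4): max_ending_here = 23, max_so_far = 31
Position 7 (value -15): max_ending_here = 8, max_so_far = 31
Position 8 (value -3): max_ending_here = 5, max_so_far = 31
Position 9 (value -15): max_ending_here = -10, max_so_far = 31

Maximum subarray: [9, 17, 0, 5]
Maximum sum: 31

The maximum subarray is [9, 17, 0, 5] with sum 31. This subarray runs from index 0 to index 3.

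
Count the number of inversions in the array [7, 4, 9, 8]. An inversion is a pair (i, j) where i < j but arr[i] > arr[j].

Finding inversions in [7, 4, 9, 8]:

(0, 1): arr[0]=7 > arr[1]=4
(2, 3): arr[2]=9 > arr[3]=8

Total inversions: 2

The array has 2 inversion(s): (0,1), (2,3). Each pair (i,j) satisfies i < j and arr[i] > arr[j].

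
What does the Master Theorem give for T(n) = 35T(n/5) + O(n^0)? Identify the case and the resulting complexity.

Master Theorem for T(n) = 35T(n/5) + O(n^0):

a = 35, b = 5, c = 0
log_b(a) = log_5(35) = 2.2091

Case 1: c = 0 < log_5(35) = 2.2091
T(n) = O(n^(log_5 35))

For T(n) = 35T(n/5) + O(n^0): log_5(35) = 2.2091. This is Case 1 of the Master Theorem (c < log_b(a), work dominated by leaves), giving O(n^(log_5 35)).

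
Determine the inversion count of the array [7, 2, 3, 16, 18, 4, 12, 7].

Finding inversions in [7, 2, 3, 16, 18, 4, 12, 7]:

(0, 1): arr[0]=7 > arr[1]=2
(0, 2): arr[0]=7 > arr[2]=3
(0, 5): arr[0]=7 > arr[5]=4
(3, 5): arr[3]=16 > arr[5]=4
(3, 6): arr[3]=16 > arr[6]=12
(3, 7): arr[3]=16 > arr[7]=7
(4, 5): arr[4]=18 > arr[5]=4
(4, 6): arr[4]=18 > arr[6]=12
(4, 7): arr[4]=18 > arr[7]=7
(6, 7): arr[6]=12 > arr[7]=7

Total inversions: 10

The array has 10 inversion(s): (0,1), (0,2), (0,5), (3,5), (3,6), (3,7), (4,5), (4,6), (4,7), (6,7). Each pair (i,j) satisfies i < j and arr[i] > arr[j].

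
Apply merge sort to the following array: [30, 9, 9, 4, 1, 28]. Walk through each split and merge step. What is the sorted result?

Merge sort trace:

Split: [30, 9, 9, 4, 1, 28] -> [30, 9, 9] and [4, 1, 28]
  Split: [30, 9, 9] -> [30] and [9, 9]
    Split: [9, 9] -> [9] and [9]
    Merge: [9] + [9] -> [9, 9]
  Merge: [30] + [9, 9] -> [9, 9, 30]
  Split: [4, 1, 28] -> [4] and [1, 28]
    Split: [1, 28] -> [1] and [28]
    Merge: [1] + [28] -> [1, 28]
  Merge: [4] + [1, 28] -> [1, 4, 28]
Merge: [9, 9, 30] + [1, 4, 28] -> [1, 4, 9, 9, 28, 30]

Final sorted array: [1, 4, 9, 9, 28, 30]

The merge sort proceeds by recursively splitting the array and merging sorted halves.
After all merges, the sorted array is [1, 4, 9, 9, 28, 30].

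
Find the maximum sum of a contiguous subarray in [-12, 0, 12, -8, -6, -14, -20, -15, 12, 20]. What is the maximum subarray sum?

Using Kadane's algorithm on [-12, 0, 12, -8, -6, -14, -20, -15, 12, 20]:

Scanning through the array:
Position 1 (value 0): max_ending_here = 0, max_so_far = 0
Position 2 (value 12): max_ending_here = 12, max_so_far = 12
Position 3 (value -8): max_ending_here = 4, max_so_far = 12
Position 4 (value -6): max_ending_here = -2, max_so_far = 12
Position 5 (value -14): max_ending_here = -14, max_so_far = 12
Position 6 (value -20): max_ending_here = -20, max_so_far = 12
Position 7 (value -15): max_ending_here = -15, max_so_far = 12
Position 8 (value 12): max_ending_here = 12, max_so_far = 12
Position 9 (value 20): max_ending_here = 32, max_so_far = 32

Maximum subarray: [12, 20]
Maximum sum: 32

The maximum subarray is [12, 20] with sum 32. This subarray runs from index 8 to index 9.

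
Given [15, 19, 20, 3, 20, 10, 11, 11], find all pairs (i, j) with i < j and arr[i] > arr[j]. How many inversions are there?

Finding inversions in [15, 19, 20, 3, 20, 10, 11, 11]:

(0, 3): arr[0]=15 > arr[3]=3
(0, 5): arr[0]=15 > arr[5]=10
(0, 6): arr[0]=15 > arr[6]=11
(0, 7): arr[0]=15 > arr[7]=11
(1, 3): arr[1]=19 > arr[3]=3
(1, 5): arr[1]=19 > arr[5]=10
(1, 6): arr[1]=19 > arr[6]=11
(1, 7): arr[1]=19 > arr[7]=11
(2, 3): arr[2]=20 > arr[3]=3
(2, 5): arr[2]=20 > arr[5]=10
(2, 6): arr[2]=20 > arr[6]=11
(2, 7): arr[2]=20 > arr[7]=11
(4, 5): arr[4]=20 > arr[5]=10
(4, 6): arr[4]=20 > arr[6]=11
(4, 7): arr[4]=20 > arr[7]=11

Total inversions: 15

The array has 15 inversion(s): (0,3), (0,5), (0,6), (0,7), (1,3), (1,5), (1,6), (1,7), (2,3), (2,5), (2,6), (2,7), (4,5), (4,6), (4,7). Each pair (i,j) satisfies i < j and arr[i] > arr[j].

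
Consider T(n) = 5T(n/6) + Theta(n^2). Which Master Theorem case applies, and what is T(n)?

Master Theorem for T(n) = 5T(n/6) + O(n^2):

a = 5, b = 6, c = 2
log_b(a) = log_6(5) = 0.8982

Case 3: c = 2 > log_6(5) = 0.8982
T(n) = O(n^2) = O(n^2)

For T(n) = 5T(n/6) + O(n^2): log_6(5) = 0.8982. This is Case 3 of the Master Theorem (c > log_b(a), work dominated by root), giving O(n^2).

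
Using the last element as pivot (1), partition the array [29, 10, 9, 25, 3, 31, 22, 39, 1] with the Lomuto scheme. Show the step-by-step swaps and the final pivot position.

Lomuto partition with pivot = 1:

Initial array: [29, 10, 9, 25, 3, 31, 22, 39, 1]

arr[0]=29 > 1: no swap
arr[1]=10 > 1: no swap
arr[2]=9 > 1: no swap
arr[3]=25 > 1: no swap
arr[4]=3 > 1: no swap
arr[5]=31 > 1: no swap
arr[6]=22 > 1: no swap
arr[7]=39 > 1: no swap

Place pivot at position 0: [1, 10, 9, 25, 3, 31, 22, 39, 29]
Pivot position: 0

After partitioning with pivot 1, the array becomes [1, 10, 9, 25, 3, 31, 22, 39, 29]. The pivot is placed at index 0. All elements to the left of the pivot are <= 1, and all elements to the right are > 1.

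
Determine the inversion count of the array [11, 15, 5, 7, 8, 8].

Finding inversions in [11, 15, 5, 7, 8, 8]:

(0, 2): arr[0]=11 > arr[2]=5
(0, 3): arr[0]=11 > arr[3]=7
(0, 4): arr[0]=11 > arr[4]=8
(0, 5): arr[0]=11 > arr[5]=8
(1, 2): arr[1]=15 > arr[2]=5
(1, 3): arr[1]=15 > arr[3]=7
(1, 4): arr[1]=15 > arr[4]=8
(1, 5): arr[1]=15 > arr[5]=8

Total inversions: 8

The array has 8 inversion(s): (0,2), (0,3), (0,4), (0,5), (1,2), (1,3), (1,4), (1,5). Each pair (i,j) satisfies i < j and arr[i] > arr[j].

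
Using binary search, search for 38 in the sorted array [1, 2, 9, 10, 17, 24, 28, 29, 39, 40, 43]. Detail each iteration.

Binary search for 38 in [1, 2, 9, 10, 17, 24, 28, 29, 39, 40, 43]:

lo=0, hi=10, mid=5, arr[mid]=24 -> 24 < 38, search right half
lo=6, hi=10, mid=8, arr[mid]=39 -> 39 > 38, search left half
lo=6, hi=7, mid=6, arr[mid]=28 -> 28 < 38, search right half
lo=7, hi=7, mid=7, arr[mid]=29 -> 29 < 38, search right half
lo=8 > hi=7, target 38 not found

Binary search determines that 38 is not in the array after 4 comparisons. The search space was exhausted without finding the target.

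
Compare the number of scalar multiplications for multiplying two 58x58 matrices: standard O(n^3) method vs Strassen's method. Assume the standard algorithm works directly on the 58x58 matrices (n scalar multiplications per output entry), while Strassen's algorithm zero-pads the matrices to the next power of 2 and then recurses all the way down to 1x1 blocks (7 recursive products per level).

Matrix multiplication for 58x58 matrices:

Strassen's algorithm requires power-of-2 dimensions. Pad 58x58 to 64x64 (next power of 2).

Standard algorithm: 58^3 = 195112 multiplications
Strassen's algorithm: 7^(log2(64)) = 7^6 = 117649 multiplications
Savings: 195112 - 117649 = 77463 multiplications

Standard: 195112 multiplications (58^3). Strassen: 117649 multiplications (7^6, after padding to 64x64). Strassen reduces 8 recursive multiplications to 7 at each level.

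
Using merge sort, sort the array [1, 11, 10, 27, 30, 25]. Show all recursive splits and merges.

Merge sort trace:

Split: [1, 11, 10, 27, 30, 25] -> [1, 11, 10] and [27, 30, 25]
  Split: [1, 11, 10] -> [1] and [11, 10]
    Split: [11, 10] -> [11] and [10]
    Merge: [11] + [10] -> [10, 11]
  Merge: [1] + [10, 11] -> [1, 10, 11]
  Split: [27, 30, 25] -> [27] and [30, 25]
    Split: [30, 25] -> [30] and [25]
    Merge: [30] + [25] -> [25, 30]
  Merge: [27] + [25, 30] -> [25, 27, 30]
Merge: [1, 10, 11] + [25, 27, 30] -> [1, 10, 11, 25, 27, 30]

Final sorted array: [1, 10, 11, 25, 27, 30]

The merge sort proceeds by recursively splitting the array and merging sorted halves.
After all merges, the sorted array is [1, 10, 11, 25, 27, 30].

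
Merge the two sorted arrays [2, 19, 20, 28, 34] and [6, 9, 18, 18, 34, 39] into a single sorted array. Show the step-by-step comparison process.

Merging process:

Compare 2 vs 6: take 2 from left. Merged: [2]
Compare 19 vs 6: take 6 from right. Merged: [2, 6]
Compare 19 vs 9: take 9 from right. Merged: [2, 6, 9]
Compare 19 vs 18: take 18 from right. Merged: [2, 6, 9, 18]
Compare 19 vs 18: take 18 from right. Merged: [2, 6, 9, 18, 18]
Compare 19 vs 34: take 19 from left. Merged: [2, 6, 9, 18, 18, 19]
Compare 20 vs 34: take 20 from left. Merged: [2, 6, 9, 18, 18, 19, 20]
Compare 28 vs 34: take 28 from left. Merged: [2, 6, 9, 18, 18, 19, 20, 28]
Compare 34 vs 34: take 34 from left. Merged: [2, 6, 9, 18, 18, 19, 20, 28, 34]
Append remaining from right: [34, 39]. Merged: [2, 6, 9, 18, 18, 19, 20, 28, 34, 34, 39]

Final merged array: [2, 6, 9, 18, 18, 19, 20, 28, 34, 34, 39]
Total comparisons: 9

The merged array is [2, 6, 9, 18, 18, 19, 20, 28, 34, 34, 39], requiring 9 comparisons. The merge step runs in O(n) time where n is the total number of elements.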